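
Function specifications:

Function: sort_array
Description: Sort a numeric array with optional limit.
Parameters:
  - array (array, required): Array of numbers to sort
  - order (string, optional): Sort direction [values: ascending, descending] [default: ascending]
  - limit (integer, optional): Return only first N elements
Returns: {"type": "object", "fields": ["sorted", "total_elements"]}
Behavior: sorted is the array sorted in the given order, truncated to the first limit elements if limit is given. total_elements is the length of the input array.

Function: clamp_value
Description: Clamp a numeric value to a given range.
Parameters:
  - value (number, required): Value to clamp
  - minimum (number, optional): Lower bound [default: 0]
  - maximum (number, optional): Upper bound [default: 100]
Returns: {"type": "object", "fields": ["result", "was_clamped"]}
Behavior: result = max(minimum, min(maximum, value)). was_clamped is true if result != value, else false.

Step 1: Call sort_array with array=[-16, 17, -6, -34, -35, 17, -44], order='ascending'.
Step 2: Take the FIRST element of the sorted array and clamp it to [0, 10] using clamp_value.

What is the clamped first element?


Step 1: sort_array(order=ascending)
  sorted: [-44, -35, -34, -16, -6, 17, 17]
  -> first element = -44
Step 2: clamp_value(value=-44, minimum=0, maximum=10)
  result = max(0, min(10, -44)) = max(0, -44) = 0
  was_clamped = (0 != -44) = true
  -> result = 0
0


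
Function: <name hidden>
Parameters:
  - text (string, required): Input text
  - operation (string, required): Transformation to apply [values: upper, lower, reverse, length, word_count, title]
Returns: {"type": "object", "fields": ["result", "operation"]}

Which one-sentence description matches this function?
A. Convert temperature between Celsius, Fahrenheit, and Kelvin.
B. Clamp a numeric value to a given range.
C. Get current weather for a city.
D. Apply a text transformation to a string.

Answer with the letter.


Parameters text, operation and return ["result", "operation"] fit: Apply a text transformation to a string.
D


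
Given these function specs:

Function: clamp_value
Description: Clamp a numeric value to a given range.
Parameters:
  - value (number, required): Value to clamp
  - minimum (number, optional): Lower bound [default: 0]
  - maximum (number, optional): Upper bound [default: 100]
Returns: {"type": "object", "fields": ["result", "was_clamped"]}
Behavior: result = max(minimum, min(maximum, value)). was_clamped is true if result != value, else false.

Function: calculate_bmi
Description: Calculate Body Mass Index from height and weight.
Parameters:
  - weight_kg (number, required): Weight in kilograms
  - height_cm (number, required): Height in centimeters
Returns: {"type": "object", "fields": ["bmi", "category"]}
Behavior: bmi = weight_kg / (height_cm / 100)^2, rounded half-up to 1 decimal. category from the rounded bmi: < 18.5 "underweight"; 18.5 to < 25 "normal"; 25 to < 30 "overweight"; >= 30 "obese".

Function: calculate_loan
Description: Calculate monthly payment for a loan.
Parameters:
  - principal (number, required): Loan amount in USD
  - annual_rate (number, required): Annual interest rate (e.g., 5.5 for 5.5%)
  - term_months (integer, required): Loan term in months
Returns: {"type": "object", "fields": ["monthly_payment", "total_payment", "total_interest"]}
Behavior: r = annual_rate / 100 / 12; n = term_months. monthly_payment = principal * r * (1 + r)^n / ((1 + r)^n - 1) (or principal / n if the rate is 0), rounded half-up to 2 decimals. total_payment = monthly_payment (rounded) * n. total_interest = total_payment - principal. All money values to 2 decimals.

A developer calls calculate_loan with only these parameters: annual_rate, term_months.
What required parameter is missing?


Required parameters: principal, annual_rate, term_months
Provided: annual_rate, term_months
Missing: principal
principal


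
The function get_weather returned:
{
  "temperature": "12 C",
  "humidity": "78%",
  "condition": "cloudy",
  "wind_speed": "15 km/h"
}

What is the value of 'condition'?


cloudy


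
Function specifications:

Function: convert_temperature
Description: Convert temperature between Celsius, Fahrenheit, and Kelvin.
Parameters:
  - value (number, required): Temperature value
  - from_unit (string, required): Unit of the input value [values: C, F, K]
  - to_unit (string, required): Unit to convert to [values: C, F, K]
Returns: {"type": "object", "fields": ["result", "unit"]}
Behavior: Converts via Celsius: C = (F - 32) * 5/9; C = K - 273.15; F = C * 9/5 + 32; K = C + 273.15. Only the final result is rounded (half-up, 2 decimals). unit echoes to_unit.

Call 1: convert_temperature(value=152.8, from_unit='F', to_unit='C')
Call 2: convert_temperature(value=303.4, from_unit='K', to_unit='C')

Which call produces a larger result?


Call 1:
  To C: (152.8 - 32) * 5/9 = 67.111111
  Target is C: 67.111111
  Round to 2 decimals: 67.11
  -> 67.11 C
Call 2:
  To C: 303.4 - 273.15 = 30.25
  Target is C: 30.25
  Round to 2 decimals: 30.25
  -> 30.25 C
Call 1 (67.11 C)


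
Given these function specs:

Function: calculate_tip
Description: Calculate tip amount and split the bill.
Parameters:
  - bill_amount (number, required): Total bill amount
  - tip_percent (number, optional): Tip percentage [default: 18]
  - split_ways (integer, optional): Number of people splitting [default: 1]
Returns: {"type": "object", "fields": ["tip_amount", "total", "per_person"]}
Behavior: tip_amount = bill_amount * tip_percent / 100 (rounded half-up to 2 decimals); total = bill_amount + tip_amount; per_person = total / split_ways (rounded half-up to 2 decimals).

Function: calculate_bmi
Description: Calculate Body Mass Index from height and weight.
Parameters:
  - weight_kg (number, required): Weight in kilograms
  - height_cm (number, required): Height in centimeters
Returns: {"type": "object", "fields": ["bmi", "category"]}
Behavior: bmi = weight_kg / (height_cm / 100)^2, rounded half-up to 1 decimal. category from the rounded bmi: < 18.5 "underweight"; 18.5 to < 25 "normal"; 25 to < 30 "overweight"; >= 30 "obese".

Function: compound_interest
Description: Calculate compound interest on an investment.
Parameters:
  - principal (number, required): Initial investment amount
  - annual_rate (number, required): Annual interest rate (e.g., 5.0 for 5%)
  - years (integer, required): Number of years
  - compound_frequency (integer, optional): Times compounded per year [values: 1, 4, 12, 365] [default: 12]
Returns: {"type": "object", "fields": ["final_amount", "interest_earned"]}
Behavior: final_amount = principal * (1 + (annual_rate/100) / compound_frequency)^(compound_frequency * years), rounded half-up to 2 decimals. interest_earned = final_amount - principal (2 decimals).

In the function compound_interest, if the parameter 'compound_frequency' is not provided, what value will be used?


The compound_interest spec declares:
  - compound_frequency (integer, optional): Times compounded per year [values: 1, 4, 12, 365] [default: 12]
Default:
12


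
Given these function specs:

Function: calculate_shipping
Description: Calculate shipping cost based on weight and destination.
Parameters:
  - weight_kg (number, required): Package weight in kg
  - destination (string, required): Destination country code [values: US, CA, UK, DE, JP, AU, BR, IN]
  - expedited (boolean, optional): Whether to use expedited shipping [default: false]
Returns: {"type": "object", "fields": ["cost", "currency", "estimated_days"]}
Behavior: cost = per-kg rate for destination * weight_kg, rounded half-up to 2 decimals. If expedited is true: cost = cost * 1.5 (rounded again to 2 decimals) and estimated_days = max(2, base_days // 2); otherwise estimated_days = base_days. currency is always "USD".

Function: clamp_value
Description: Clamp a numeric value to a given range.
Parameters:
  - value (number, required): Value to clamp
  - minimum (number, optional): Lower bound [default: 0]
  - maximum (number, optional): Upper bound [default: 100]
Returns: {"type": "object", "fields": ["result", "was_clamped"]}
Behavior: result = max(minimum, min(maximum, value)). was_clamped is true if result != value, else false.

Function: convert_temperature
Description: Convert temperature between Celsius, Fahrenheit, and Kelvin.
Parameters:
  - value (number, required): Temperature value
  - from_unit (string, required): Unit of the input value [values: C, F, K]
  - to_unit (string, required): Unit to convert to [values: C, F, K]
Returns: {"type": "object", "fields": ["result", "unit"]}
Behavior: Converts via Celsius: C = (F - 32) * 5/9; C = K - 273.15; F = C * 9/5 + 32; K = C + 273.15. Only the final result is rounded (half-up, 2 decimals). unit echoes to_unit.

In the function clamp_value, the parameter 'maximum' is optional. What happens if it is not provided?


The clamp_value spec declares:
  - maximum (number, optional): Upper bound [default: 100]
It defaults to 100


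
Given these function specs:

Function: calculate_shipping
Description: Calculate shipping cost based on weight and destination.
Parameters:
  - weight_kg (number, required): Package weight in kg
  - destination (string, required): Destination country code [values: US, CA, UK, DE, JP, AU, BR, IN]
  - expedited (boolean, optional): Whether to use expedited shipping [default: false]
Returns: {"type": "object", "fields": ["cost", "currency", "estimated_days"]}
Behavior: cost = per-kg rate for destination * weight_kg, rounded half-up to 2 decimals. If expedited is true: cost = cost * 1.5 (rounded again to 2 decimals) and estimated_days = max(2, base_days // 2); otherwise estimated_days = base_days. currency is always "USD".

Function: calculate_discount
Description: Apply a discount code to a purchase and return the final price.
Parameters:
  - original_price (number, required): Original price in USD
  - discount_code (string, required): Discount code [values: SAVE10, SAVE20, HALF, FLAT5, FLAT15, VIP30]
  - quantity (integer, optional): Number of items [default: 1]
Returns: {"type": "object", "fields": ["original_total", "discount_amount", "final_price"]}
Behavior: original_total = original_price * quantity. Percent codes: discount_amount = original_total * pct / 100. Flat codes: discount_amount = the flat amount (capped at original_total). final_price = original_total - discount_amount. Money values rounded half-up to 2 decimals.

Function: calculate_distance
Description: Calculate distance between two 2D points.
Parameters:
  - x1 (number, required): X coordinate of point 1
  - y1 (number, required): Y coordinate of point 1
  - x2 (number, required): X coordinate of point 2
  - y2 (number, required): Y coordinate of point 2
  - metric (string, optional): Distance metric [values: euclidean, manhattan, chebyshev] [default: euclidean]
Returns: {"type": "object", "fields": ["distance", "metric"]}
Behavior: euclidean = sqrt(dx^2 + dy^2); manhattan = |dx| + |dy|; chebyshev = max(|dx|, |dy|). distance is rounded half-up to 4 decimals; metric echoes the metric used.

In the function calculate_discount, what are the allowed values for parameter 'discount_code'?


The calculate_discount spec declares:
  - discount_code (string, required): Discount code [values: SAVE10, SAVE20, HALF, FLAT5, FLAT15, VIP30]
Allowed values:
SAVE10, SAVE20, HALF, FLAT5, FLAT15, VIP30


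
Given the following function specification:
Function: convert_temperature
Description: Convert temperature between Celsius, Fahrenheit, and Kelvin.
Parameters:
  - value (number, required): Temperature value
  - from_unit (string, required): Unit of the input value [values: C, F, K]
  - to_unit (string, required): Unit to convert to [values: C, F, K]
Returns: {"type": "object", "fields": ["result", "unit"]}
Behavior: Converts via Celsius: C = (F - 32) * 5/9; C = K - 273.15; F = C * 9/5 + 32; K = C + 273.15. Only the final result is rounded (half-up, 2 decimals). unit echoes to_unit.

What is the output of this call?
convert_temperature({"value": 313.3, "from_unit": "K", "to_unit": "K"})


To C: 313.3 - 273.15 = 40.15
To K: 40.15 + 273.15 = 313.3
Round to 2 decimals: 313.3
Output:
{"result": 313.3, "unit": "K"}


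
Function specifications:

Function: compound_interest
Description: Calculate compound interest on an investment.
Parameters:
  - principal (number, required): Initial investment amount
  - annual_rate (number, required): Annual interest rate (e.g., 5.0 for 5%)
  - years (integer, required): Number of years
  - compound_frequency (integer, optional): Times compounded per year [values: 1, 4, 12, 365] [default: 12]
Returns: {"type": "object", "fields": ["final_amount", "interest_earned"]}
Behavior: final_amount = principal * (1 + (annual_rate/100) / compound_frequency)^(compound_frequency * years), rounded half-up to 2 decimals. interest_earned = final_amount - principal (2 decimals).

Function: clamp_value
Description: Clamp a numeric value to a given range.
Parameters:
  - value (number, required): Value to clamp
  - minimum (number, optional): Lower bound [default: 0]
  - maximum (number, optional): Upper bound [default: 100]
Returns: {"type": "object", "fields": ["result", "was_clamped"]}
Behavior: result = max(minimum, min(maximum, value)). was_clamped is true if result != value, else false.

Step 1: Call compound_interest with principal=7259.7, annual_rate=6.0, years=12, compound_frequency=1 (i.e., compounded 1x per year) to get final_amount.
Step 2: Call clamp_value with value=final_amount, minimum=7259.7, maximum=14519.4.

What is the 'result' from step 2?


Step 1: compound_interest
  rate per period = 6.0/100/1 = 0.06 (keep full precision); periods = 1 * 12 = 12
  (1 + 0.06)^12 = 2.01219647
  final_amount = 7259.7 * 2.01219647 = 14607.942727 -> 14607.94
  interest_earned = 14607.94 - 7259.70 = 7348.24
  -> final_amount = 14607.94
Step 2: clamp_value(value=14607.94, minimum=7259.7, maximum=14519.4)
  result = max(7259.7, min(14519.4, 14607.94)) = max(7259.7, 14519.4) = 14519.4
  was_clamped = (14519.4 != 14607.94) = true
  -> result = 14519.4
14519.4


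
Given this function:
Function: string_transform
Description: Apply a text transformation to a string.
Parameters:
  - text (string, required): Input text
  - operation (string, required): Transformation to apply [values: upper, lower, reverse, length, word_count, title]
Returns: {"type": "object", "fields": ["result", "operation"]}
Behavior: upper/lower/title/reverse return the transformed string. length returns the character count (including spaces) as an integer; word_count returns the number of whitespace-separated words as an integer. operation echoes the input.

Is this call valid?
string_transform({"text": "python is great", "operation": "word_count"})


Checking all required parameters present and types match... All valid.
Valid


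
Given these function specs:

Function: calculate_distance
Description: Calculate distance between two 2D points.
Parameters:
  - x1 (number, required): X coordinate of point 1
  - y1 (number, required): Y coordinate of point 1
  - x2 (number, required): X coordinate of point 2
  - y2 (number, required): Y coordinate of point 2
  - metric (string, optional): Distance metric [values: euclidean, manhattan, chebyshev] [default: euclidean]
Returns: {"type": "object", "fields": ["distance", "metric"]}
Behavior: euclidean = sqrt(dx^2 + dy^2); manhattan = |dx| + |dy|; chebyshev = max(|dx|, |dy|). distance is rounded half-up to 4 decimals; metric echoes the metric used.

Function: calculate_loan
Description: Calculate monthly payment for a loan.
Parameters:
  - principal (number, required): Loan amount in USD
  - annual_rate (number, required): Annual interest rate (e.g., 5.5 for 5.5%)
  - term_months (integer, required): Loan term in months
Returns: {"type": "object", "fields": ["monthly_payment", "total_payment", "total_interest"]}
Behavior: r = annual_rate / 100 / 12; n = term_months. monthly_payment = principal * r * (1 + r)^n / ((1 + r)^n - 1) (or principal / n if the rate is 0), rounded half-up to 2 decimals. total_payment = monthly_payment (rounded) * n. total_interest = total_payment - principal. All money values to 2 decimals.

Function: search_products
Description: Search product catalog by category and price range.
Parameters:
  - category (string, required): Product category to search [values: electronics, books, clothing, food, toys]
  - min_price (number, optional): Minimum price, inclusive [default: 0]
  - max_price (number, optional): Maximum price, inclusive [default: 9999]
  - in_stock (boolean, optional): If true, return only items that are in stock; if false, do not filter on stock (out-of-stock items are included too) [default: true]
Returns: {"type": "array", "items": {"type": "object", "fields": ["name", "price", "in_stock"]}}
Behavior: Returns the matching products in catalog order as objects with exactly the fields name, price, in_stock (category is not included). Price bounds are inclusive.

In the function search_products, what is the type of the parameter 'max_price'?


The search_products spec declares:
  - max_price (number, optional): Maximum price, inclusive [default: 9999]
Type:
number


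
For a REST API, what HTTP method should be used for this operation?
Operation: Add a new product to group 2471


GET = read, POST = create, PUT = update/replace, DELETE = remove
This operation is a create.
POST


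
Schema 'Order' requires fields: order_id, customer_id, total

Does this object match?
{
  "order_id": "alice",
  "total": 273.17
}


Checking required fields...
Missing: customer_id
Invalid - missing required field 'customer_id'


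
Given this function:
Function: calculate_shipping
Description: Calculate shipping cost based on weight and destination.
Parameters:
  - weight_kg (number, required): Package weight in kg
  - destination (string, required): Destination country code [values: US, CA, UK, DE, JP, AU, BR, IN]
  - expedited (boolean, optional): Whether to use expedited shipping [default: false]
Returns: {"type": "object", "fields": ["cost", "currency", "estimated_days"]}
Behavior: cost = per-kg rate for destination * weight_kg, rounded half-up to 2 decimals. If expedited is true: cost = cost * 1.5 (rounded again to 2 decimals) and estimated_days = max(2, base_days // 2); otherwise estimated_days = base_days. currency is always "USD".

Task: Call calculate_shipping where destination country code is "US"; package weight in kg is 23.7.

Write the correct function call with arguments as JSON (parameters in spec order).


Mapping each described value to its parameter name:
  'Destination country code' -> destination = "US"
  'Package weight in kg' -> weight_kg = 23.7
calculate_shipping({"weight_kg": 23.7, "destination": "US"})


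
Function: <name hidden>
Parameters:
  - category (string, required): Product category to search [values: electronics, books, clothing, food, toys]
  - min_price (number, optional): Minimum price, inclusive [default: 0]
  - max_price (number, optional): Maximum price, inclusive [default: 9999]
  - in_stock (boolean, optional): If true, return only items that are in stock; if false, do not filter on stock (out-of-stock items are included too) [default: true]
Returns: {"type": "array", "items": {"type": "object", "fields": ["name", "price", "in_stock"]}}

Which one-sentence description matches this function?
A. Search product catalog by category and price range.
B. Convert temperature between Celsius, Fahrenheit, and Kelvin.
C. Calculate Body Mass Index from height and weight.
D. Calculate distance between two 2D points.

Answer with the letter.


Parameters category, min_price, max_price, in_stock and return "array" fit: Search product catalog by category and price range.
A


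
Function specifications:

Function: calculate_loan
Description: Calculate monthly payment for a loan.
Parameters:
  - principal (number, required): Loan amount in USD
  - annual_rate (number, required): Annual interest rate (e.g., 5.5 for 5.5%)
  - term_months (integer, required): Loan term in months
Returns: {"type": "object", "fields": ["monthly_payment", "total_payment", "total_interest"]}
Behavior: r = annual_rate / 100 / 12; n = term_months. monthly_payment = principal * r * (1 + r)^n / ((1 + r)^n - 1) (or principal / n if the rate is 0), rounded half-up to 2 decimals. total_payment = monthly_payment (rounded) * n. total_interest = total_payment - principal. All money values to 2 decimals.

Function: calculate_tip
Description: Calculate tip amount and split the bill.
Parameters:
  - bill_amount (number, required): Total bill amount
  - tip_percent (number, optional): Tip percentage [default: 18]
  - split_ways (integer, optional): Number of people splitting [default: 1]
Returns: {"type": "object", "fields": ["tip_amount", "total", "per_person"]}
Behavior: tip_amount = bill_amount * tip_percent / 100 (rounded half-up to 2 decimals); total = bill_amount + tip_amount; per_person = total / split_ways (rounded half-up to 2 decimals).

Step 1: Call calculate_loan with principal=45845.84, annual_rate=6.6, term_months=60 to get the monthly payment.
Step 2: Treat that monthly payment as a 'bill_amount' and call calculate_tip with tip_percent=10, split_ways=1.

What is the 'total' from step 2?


Step 1: calculate_loan(principal=45845.84, annual_rate=6.6, term_months=60)
  r = 6.6 / 100 / 12 = 0.0055 (keep full precision)
  (1 + r)^60 = 1.389711
  monthly_payment = 45845.84 * 0.0055 * 1.389711 / (1.389711 - 1) = 899.175474 -> 899.18
  total_payment = 899.18 * 60 = 53950.80
  total_interest = 53950.80 - 45845.84 = 8104.96
  -> monthly_payment = 899.18
Step 2: calculate_tip(bill_amount=899.18, tip_percent=10, split_ways=1)
  tip_amount = 899.18 * 10/100 = 89.918 -> 89.92
  total = 899.18 + 89.92 = 989.10
  per_person = 989.10 / 1 = 989.1 -> 989.10
  -> total = 989.10
$989.10


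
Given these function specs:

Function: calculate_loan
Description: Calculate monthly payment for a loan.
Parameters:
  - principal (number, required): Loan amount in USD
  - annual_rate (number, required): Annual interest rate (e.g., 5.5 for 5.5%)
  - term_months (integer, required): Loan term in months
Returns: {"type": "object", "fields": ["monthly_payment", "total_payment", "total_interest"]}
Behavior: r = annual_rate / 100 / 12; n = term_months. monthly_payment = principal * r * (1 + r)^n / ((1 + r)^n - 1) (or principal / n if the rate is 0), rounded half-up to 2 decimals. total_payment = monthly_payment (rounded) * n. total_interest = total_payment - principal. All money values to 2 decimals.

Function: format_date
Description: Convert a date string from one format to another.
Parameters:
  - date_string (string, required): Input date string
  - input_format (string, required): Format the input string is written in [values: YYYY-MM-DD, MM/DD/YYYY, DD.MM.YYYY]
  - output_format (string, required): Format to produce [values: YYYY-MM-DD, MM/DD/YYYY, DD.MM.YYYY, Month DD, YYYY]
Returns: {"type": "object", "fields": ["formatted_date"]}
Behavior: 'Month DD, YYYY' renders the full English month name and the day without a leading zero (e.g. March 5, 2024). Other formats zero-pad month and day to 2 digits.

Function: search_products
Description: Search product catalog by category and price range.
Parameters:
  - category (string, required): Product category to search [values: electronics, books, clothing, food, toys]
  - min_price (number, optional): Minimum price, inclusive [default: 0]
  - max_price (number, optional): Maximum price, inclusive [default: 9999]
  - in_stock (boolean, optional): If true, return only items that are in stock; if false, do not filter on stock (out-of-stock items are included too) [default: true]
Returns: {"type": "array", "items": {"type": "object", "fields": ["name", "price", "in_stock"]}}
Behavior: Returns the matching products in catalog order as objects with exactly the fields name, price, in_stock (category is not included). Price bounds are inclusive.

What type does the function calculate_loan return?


The calculate_loan spec declares Returns: {"type": "object", "fields": ["monthly_payment", "total_payment", "total_interest"]}
Type:
object


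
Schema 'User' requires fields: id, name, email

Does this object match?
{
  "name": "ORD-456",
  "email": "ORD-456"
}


Checking required fields...
Missing: id
Invalid - missing required field 'id'


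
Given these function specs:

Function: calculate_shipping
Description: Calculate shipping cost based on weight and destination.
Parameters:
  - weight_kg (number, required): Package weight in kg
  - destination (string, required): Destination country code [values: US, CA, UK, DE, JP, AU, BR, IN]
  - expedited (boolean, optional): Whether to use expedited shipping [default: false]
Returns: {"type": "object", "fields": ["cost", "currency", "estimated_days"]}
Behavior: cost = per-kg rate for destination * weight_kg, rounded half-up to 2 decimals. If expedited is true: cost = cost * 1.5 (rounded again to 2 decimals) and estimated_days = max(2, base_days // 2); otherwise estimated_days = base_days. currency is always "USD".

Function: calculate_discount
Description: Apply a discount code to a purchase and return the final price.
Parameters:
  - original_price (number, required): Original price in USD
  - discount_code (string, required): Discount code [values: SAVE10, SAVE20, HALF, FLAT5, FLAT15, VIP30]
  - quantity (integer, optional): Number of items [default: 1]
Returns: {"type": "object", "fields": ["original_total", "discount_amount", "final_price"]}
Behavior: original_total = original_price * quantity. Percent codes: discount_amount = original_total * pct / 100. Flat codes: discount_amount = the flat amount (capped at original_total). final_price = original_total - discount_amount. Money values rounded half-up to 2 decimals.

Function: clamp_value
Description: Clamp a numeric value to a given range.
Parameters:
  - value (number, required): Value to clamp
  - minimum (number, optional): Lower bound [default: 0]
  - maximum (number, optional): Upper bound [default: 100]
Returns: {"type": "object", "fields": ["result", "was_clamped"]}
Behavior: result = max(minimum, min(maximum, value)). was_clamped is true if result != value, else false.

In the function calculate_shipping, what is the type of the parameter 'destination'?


The calculate_shipping spec declares:
  - destination (string, required): Destination country code [values: US, CA, UK, DE, JP, AU, BR, IN]
Type:
string


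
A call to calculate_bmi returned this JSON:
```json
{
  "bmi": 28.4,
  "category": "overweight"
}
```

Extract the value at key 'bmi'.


28.4


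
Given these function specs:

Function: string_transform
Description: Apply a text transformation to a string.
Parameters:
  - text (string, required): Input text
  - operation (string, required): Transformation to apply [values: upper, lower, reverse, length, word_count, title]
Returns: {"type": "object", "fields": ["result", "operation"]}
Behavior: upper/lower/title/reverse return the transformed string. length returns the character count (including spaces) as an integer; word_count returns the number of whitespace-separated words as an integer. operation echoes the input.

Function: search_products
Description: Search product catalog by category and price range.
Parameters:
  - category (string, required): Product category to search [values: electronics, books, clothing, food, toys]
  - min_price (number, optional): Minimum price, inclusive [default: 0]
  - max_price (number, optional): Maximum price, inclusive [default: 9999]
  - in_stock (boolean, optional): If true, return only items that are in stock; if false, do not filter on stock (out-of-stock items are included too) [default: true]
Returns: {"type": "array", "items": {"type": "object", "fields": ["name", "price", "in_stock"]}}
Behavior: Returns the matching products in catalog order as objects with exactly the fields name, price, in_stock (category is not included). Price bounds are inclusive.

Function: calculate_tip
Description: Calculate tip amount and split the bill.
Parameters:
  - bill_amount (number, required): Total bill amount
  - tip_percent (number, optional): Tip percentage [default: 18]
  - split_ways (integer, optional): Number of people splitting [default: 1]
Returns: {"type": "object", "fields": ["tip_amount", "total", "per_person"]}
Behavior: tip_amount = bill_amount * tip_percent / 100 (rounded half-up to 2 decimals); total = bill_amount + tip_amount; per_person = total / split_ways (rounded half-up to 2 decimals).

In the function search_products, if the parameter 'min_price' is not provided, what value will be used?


The search_products spec declares:
  - min_price (number, optional): Minimum price, inclusive [default: 0]
Default:
0


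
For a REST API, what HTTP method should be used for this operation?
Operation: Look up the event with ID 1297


GET = read, POST = create, PUT = update/replace, DELETE = remove
This operation is a read.
GET


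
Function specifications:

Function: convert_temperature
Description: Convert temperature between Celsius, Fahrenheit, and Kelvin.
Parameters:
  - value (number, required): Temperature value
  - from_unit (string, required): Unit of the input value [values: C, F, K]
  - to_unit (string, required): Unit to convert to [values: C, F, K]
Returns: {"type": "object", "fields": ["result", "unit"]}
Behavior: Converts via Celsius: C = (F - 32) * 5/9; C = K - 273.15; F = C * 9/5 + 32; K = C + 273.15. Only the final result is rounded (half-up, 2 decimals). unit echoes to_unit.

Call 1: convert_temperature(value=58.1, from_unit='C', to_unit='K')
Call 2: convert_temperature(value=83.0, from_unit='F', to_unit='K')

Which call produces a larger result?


Call 1:
  Input already in C: 58.1
  To K: 58.1 + 273.15 = 331.25
  Round to 2 decimals: 331.25
  -> 331.25 K
Call 2:
  To C: (83 - 32) * 5/9 = 28.333333
  To K: 28.333333 + 273.15 = 301.483333
  Round to 2 decimals: 301.48
  -> 301.48 K
Call 1 (331.25 K)


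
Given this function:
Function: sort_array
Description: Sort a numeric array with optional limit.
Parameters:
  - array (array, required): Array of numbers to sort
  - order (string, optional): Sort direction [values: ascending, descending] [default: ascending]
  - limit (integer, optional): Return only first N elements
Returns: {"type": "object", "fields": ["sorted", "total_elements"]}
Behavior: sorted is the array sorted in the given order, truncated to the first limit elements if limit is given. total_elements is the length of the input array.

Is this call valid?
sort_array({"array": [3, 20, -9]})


Checking all required parameters present and types match... All valid.
Valid


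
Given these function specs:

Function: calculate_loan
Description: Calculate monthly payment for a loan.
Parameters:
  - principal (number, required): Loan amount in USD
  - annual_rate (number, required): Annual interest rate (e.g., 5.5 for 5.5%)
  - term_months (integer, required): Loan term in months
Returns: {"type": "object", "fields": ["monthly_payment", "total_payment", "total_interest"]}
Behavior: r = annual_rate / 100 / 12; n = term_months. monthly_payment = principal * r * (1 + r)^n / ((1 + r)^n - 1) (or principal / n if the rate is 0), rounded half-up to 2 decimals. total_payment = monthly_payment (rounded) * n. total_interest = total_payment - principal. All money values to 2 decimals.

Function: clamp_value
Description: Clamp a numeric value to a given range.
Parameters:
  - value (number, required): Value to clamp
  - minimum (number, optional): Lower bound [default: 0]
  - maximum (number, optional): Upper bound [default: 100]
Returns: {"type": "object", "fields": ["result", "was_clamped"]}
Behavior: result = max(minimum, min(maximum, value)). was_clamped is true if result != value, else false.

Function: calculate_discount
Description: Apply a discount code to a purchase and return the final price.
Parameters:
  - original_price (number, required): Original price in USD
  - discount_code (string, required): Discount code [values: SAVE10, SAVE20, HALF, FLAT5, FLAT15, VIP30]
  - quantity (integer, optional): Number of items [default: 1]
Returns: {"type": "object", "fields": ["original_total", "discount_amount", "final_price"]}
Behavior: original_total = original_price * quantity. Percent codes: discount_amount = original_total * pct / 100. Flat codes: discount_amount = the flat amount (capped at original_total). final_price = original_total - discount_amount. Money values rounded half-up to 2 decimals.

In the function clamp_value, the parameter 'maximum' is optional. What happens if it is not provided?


The clamp_value spec declares:
  - maximum (number, optional): Upper bound [default: 100]
It defaults to 100


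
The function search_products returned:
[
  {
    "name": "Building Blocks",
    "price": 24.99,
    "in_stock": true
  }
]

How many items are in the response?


Items: Building Blocks
1


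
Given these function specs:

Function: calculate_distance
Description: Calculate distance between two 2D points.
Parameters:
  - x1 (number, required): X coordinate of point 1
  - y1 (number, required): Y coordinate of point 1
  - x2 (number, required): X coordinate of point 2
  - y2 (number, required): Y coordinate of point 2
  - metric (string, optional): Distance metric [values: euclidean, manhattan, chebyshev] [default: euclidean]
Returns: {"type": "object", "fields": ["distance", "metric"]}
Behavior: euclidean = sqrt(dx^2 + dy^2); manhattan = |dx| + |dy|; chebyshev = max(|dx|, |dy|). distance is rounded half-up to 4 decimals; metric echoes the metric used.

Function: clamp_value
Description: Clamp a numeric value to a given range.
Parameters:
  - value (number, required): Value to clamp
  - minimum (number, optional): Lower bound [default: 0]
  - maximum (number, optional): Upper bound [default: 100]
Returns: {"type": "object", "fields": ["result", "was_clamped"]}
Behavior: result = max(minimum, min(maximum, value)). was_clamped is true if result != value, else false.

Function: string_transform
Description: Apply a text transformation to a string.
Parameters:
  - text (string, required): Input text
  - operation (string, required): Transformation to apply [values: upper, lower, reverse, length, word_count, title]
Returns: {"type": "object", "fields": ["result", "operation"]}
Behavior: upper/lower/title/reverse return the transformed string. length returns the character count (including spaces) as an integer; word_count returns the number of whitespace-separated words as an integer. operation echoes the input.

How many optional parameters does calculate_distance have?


Parameters of calculate_distance: x1 (required), y1 (required), x2 (required), y2 (required), metric (optional)
Optional count:
1


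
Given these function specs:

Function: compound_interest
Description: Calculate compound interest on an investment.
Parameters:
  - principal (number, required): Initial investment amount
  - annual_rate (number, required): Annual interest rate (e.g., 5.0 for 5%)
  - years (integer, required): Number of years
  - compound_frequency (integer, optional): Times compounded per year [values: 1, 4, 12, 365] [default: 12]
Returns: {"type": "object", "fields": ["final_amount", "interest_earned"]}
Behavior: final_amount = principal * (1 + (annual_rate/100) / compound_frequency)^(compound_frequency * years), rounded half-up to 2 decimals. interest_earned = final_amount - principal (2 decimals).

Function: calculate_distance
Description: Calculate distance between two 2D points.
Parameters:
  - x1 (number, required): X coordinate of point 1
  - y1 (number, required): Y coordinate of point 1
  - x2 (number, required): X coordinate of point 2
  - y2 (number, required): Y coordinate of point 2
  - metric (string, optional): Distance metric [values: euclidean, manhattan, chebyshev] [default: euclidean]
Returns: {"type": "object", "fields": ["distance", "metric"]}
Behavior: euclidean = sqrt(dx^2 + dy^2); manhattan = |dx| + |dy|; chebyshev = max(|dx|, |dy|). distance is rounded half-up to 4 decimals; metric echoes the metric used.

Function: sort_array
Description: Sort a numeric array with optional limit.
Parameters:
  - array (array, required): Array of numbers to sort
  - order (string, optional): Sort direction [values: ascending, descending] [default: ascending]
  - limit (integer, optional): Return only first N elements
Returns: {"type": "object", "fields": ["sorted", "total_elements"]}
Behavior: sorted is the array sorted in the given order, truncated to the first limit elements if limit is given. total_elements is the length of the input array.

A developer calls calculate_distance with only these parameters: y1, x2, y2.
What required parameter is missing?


Required parameters: x1, y1, x2, y2
Provided: y1, x2, y2
Missing: x1
x1


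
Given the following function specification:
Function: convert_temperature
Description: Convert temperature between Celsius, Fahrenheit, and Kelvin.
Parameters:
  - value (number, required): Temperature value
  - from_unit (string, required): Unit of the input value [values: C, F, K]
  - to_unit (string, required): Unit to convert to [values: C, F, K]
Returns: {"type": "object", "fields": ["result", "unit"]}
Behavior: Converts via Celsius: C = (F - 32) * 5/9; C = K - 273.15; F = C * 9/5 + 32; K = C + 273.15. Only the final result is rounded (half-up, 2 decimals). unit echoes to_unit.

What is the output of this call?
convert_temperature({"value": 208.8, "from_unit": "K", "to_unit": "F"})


To C: 208.8 - 273.15 = -64.35
To F: -64.35 * 9/5 + 32 = -83.83
Round to 2 decimals: -83.83
Output:
{"result": -83.83, "unit": "F"}


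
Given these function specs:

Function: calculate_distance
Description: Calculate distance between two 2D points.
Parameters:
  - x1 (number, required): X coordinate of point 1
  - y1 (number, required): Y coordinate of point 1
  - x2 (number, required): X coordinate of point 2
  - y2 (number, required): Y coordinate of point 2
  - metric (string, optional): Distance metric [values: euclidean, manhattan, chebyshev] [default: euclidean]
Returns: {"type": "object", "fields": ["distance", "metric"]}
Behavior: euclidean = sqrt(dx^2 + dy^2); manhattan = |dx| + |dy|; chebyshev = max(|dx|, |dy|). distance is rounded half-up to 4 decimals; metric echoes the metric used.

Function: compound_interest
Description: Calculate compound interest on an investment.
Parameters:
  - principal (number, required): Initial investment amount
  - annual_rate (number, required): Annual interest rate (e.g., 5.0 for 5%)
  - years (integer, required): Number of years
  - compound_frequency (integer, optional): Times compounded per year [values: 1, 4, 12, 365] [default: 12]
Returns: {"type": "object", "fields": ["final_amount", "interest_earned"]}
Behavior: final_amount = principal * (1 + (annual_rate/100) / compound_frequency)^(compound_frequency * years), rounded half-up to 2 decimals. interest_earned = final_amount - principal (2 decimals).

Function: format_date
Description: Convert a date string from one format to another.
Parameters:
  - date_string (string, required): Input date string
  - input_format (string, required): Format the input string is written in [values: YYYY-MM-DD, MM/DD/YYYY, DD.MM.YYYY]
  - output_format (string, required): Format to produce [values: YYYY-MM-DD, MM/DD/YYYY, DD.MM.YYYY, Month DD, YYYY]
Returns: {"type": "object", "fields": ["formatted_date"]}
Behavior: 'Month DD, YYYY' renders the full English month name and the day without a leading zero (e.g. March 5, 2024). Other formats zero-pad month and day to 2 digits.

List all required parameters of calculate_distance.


Parameters of calculate_distance and their required/optional flag:
  x1: required
  y1: required
  x2: required
  y2: required
  metric: optional
x1, x2, y1, y2


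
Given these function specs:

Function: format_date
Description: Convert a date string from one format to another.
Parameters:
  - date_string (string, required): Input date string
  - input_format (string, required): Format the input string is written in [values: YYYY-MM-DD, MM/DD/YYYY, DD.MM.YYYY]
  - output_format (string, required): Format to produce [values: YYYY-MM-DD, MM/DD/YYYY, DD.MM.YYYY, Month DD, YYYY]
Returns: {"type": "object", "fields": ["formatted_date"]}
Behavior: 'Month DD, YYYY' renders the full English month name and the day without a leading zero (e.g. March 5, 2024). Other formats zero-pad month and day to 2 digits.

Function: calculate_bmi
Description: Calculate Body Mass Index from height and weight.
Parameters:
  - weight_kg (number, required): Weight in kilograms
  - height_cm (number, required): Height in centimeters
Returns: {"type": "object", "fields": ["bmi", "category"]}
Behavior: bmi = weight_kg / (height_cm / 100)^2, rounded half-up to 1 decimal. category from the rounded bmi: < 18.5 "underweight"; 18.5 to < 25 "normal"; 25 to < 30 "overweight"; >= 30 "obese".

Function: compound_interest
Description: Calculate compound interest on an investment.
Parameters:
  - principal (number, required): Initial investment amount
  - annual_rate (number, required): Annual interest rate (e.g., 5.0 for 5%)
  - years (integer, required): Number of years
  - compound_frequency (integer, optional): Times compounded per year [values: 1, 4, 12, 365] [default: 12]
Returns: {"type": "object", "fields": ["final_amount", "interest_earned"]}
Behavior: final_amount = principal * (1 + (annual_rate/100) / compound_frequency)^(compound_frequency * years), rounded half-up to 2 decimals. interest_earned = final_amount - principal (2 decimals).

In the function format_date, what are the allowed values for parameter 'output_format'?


The format_date spec declares:
  - output_format (string, required): Format to produce [values: YYYY-MM-DD, MM/DD/YYYY, DD.MM.YYYY, Month DD, YYYY]
Allowed values:
YYYY-MM-DD, MM/DD/YYYY, DD.MM.YYYY, Month DD, YYYY
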